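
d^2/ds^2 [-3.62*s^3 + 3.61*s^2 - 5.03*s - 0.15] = 7.22 - 21.72*s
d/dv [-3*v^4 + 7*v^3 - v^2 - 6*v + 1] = -12*v^3 + 21*v^2 - 2*v - 6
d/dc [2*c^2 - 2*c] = 4*c - 2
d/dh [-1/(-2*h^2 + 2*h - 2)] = (1/2 - h)/(h^2 - h + 1)^2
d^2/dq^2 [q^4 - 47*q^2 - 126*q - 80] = 12*q^2 - 94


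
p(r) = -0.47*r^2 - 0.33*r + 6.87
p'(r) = -0.94*r - 0.33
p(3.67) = -0.67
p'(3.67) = -3.78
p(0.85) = 6.25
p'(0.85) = -1.13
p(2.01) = 4.31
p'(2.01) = -2.22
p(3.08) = 1.39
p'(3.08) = -3.23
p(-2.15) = 5.41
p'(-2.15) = 1.69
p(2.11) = 4.08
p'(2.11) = -2.31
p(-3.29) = 2.87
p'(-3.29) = 2.76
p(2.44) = 3.27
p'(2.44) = -2.62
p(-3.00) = 3.63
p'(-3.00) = 2.49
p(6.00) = -12.03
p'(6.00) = -5.97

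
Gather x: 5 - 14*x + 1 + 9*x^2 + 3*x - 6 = 9*x^2 - 11*x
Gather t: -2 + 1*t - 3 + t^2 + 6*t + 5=t^2 + 7*t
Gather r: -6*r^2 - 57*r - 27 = -6*r^2 - 57*r - 27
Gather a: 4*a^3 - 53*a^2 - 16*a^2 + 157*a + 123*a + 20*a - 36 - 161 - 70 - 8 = 4*a^3 - 69*a^2 + 300*a - 275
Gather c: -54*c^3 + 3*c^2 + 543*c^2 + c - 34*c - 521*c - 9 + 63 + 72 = -54*c^3 + 546*c^2 - 554*c + 126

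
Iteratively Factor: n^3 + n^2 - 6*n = (n)*(n^2 + n - 6) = n*(n + 3)*(n - 2)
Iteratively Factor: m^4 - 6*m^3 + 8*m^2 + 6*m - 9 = (m - 1)*(m^3 - 5*m^2 + 3*m + 9) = (m - 3)*(m - 1)*(m^2 - 2*m - 3) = (m - 3)*(m - 1)*(m + 1)*(m - 3)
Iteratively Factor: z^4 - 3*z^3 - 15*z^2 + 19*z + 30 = (z + 3)*(z^3 - 6*z^2 + 3*z + 10) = (z - 2)*(z + 3)*(z^2 - 4*z - 5) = (z - 2)*(z + 1)*(z + 3)*(z - 5)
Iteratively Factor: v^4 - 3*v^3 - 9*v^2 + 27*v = (v)*(v^3 - 3*v^2 - 9*v + 27) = v*(v - 3)*(v^2 - 9) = v*(v - 3)^2*(v + 3)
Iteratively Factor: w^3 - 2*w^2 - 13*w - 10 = (w + 2)*(w^2 - 4*w - 5) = (w + 1)*(w + 2)*(w - 5)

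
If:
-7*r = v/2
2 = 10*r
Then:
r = 1/5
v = -14/5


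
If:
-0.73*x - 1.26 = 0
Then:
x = -1.73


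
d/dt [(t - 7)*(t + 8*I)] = 2*t - 7 + 8*I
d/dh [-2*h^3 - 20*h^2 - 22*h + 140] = -6*h^2 - 40*h - 22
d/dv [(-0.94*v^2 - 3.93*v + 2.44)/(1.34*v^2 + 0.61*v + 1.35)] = (4.6928*v^2 - 9.0772*v - 6.7939)/(1.7956*v^4 + 1.6348*v^3 + 3.9901*v^2 + 1.647*v + 1.8225)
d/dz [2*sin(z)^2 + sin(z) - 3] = (4*sin(z) + 1)*cos(z)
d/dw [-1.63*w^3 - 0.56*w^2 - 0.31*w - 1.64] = -4.89*w^2 - 1.12*w - 0.31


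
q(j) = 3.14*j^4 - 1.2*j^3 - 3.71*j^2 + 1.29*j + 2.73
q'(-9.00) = -9379.77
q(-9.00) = 21166.95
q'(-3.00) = -347.97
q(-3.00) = 252.21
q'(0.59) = -1.76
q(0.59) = 2.33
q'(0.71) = -1.30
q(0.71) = 2.14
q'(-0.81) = -1.74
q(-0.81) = 1.24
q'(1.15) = 7.10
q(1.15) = 2.97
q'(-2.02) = -101.94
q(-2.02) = 47.16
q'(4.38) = 955.11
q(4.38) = 992.02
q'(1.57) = 29.37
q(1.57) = 10.04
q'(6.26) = 2894.91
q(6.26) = 4393.04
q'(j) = 12.56*j^3 - 3.6*j^2 - 7.42*j + 1.29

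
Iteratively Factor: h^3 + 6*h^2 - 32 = (h + 4)*(h^2 + 2*h - 8) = (h - 2)*(h + 4)*(h + 4)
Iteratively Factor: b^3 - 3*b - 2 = (b + 1)*(b^2 - b - 2) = (b - 2)*(b + 1)*(b + 1)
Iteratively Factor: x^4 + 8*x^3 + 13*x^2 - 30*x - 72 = (x + 4)*(x^3 + 4*x^2 - 3*x - 18) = (x + 3)*(x + 4)*(x^2 + x - 6) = (x - 2)*(x + 3)*(x + 4)*(x + 3)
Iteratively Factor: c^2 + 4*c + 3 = (c + 3)*(c + 1)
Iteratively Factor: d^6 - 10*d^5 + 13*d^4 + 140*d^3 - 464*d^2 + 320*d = (d)*(d^5 - 10*d^4 + 13*d^3 + 140*d^2 - 464*d + 320) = d*(d + 4)*(d^4 - 14*d^3 + 69*d^2 - 136*d + 80) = d*(d - 4)*(d + 4)*(d^3 - 10*d^2 + 29*d - 20) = d*(d - 5)*(d - 4)*(d + 4)*(d^2 - 5*d + 4) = d*(d - 5)*(d - 4)^2*(d + 4)*(d - 1)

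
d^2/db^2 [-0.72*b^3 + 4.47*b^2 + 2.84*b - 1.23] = 8.94 - 4.32*b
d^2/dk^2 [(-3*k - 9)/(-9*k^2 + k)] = 18*(27*k^3 + 243*k^2 - 27*k + 1)/(k^3*(729*k^3 - 243*k^2 + 27*k - 1))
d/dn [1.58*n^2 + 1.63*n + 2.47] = 3.16*n + 1.63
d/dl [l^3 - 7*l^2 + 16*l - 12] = 3*l^2 - 14*l + 16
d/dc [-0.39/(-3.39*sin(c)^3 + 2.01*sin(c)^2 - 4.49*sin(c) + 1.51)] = (-3.9663*sin(c)^2 + 1.5678*sin(c) - 1.7511)*cos(c)/(3.39*sin(c)^3 - 2.01*sin(c)^2 + 4.49*sin(c) - 1.51)^2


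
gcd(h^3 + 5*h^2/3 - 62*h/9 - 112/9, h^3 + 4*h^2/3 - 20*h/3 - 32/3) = h^2 - 2*h/3 - 16/3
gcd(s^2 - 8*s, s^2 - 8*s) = s^2 - 8*s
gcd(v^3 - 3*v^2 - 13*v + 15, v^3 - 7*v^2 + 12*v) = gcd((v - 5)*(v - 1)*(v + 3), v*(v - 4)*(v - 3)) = 1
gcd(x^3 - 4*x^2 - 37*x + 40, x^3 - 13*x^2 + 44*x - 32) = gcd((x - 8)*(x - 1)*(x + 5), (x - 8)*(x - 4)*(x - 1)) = x^2 - 9*x + 8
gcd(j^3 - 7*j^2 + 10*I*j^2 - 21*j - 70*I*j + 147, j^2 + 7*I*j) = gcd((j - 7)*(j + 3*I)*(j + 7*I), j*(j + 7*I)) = j + 7*I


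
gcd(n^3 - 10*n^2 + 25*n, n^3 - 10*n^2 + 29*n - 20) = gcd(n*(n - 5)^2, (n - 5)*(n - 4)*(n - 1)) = n - 5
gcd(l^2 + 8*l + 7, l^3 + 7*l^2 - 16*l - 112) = l + 7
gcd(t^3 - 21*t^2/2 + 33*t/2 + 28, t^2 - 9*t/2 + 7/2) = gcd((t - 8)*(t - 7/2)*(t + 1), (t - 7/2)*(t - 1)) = t - 7/2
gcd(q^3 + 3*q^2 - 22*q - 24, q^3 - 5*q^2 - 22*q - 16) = q + 1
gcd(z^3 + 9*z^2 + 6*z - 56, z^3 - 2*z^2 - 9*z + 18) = z - 2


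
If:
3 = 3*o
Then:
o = 1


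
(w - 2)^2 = w^2 - 4*w + 4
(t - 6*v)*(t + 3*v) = t^2 - 3*t*v - 18*v^2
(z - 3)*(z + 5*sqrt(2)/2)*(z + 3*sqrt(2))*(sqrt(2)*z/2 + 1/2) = sqrt(2)*z^4/2 - 3*sqrt(2)*z^3/2 + 6*z^3 - 18*z^2 + 41*sqrt(2)*z^2/4 - 123*sqrt(2)*z/4 + 15*z/2 - 45/2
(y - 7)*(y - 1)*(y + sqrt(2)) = y^3 - 8*y^2 + sqrt(2)*y^2 - 8*sqrt(2)*y + 7*y + 7*sqrt(2)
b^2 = b^2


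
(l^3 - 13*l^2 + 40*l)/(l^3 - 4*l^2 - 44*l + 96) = l*(l - 5)/(l^2 + 4*l - 12)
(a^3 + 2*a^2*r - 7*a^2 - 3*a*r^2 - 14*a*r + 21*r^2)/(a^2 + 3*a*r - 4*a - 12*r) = (a^2 - a*r - 7*a + 7*r)/(a - 4)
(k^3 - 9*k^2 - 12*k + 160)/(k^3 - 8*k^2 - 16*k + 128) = (k - 5)/(k - 4)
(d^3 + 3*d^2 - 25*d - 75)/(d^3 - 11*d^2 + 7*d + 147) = (d^2 - 25)/(d^2 - 14*d + 49)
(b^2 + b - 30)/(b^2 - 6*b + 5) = (b + 6)/(b - 1)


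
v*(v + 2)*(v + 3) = v^3 + 5*v^2 + 6*v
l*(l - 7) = l^2 - 7*l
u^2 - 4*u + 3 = (u - 3)*(u - 1)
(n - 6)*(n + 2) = n^2 - 4*n - 12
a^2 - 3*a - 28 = (a - 7)*(a + 4)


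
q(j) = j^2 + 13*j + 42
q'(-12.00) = -11.00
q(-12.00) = 30.00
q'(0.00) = 13.00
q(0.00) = 42.00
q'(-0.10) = 12.80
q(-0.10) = 40.71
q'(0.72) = 14.44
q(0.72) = 51.88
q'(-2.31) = 8.38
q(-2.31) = 17.31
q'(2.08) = 17.16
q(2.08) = 73.37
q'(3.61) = 20.22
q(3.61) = 101.96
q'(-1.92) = 9.16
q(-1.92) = 20.73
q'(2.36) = 17.72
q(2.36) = 78.25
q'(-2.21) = 8.58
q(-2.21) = 18.15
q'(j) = 2*j + 13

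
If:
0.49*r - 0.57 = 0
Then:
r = 1.16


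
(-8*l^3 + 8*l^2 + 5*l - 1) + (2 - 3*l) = -8*l^3 + 8*l^2 + 2*l + 1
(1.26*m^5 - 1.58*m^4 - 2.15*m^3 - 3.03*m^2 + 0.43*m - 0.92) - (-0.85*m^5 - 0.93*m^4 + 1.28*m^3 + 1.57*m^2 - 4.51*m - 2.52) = 2.11*m^5 - 0.65*m^4 - 3.43*m^3 - 4.6*m^2 + 4.94*m + 1.6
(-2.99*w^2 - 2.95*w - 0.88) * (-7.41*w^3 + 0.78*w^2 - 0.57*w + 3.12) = 22.1559*w^5 + 19.5273*w^4 + 5.9241*w^3 - 8.3337*w^2 - 8.7024*w - 2.7456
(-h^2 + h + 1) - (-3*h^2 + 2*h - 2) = 2*h^2 - h + 3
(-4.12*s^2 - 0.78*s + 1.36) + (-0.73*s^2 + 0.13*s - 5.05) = -4.85*s^2 - 0.65*s - 3.69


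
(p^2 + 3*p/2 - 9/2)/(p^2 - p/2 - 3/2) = (p + 3)/(p + 1)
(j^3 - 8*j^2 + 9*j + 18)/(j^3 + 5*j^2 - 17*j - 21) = (j - 6)/(j + 7)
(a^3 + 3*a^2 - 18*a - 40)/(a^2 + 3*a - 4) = (a^3 + 3*a^2 - 18*a - 40)/(a^2 + 3*a - 4)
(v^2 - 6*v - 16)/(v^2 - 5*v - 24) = (v + 2)/(v + 3)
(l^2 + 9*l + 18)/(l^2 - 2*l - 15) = (l + 6)/(l - 5)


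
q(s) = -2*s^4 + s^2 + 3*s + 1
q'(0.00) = 3.00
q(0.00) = 1.00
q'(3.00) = -207.00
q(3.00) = -143.00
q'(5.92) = -1644.96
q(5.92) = -2402.69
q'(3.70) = -394.82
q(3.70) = -349.04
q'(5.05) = -1017.20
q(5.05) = -1259.10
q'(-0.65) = 3.90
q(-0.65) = -0.88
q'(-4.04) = 522.43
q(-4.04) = -527.59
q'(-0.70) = 4.34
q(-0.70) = -1.09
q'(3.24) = -262.62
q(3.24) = -199.18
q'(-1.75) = 42.38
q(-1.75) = -19.95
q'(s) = -8*s^3 + 2*s + 3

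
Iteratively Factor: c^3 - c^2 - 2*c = (c - 2)*(c^2 + c) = c*(c - 2)*(c + 1)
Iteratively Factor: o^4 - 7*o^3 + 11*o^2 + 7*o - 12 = (o - 3)*(o^3 - 4*o^2 - o + 4) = (o - 3)*(o - 1)*(o^2 - 3*o - 4) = (o - 3)*(o - 1)*(o + 1)*(o - 4)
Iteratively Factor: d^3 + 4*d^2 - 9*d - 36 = (d + 3)*(d^2 + d - 12) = (d + 3)*(d + 4)*(d - 3)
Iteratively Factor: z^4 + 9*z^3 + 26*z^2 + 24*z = (z + 2)*(z^3 + 7*z^2 + 12*z) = (z + 2)*(z + 4)*(z^2 + 3*z) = (z + 2)*(z + 3)*(z + 4)*(z)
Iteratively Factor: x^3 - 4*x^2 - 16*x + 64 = (x - 4)*(x^2 - 16) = (x - 4)^2*(x + 4)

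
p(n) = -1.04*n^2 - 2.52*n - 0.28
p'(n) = -2.08*n - 2.52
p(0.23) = -0.91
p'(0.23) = -3.00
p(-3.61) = -4.74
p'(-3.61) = 4.99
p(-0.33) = 0.44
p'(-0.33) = -1.83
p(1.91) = -8.89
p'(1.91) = -6.49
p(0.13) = -0.63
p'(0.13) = -2.79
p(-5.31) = -16.22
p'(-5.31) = 8.52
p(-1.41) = 1.21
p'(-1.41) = 0.41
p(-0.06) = -0.13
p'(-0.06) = -2.40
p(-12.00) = -119.80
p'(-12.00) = 22.44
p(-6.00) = -22.60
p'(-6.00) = 9.96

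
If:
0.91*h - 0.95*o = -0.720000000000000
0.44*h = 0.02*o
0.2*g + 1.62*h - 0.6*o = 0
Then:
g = 2.09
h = 0.04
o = 0.79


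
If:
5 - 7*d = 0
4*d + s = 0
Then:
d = 5/7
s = -20/7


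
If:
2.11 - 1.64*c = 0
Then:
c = 1.29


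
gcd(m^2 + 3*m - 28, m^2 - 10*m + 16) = 1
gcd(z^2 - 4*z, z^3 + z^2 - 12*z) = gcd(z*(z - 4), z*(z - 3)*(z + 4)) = z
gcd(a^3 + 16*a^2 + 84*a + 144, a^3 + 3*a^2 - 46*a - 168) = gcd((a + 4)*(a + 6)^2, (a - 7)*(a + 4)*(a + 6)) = a^2 + 10*a + 24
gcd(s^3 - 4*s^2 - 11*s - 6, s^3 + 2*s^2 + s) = s^2 + 2*s + 1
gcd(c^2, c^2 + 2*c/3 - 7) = 1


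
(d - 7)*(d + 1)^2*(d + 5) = d^4 - 38*d^2 - 72*d - 35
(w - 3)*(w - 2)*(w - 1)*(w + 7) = w^4 + w^3 - 31*w^2 + 71*w - 42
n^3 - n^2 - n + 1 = (n - 1)^2*(n + 1)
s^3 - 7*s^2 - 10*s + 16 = (s - 8)*(s - 1)*(s + 2)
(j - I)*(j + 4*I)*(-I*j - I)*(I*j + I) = j^4 + 2*j^3 + 3*I*j^3 + 5*j^2 + 6*I*j^2 + 8*j + 3*I*j + 4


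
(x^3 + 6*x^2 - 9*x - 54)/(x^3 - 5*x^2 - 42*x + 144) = (x + 3)/(x - 8)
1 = 1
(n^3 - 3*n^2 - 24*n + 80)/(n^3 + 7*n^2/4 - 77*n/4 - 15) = 4*(n - 4)/(4*n + 3)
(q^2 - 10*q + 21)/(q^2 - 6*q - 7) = (q - 3)/(q + 1)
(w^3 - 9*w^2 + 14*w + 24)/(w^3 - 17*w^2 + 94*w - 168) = (w + 1)/(w - 7)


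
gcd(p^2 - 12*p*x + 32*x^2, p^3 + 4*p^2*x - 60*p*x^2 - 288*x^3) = -p + 8*x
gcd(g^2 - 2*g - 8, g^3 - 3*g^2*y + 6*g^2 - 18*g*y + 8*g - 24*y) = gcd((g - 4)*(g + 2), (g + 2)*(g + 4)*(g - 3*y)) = g + 2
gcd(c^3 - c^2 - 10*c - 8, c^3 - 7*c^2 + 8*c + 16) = c^2 - 3*c - 4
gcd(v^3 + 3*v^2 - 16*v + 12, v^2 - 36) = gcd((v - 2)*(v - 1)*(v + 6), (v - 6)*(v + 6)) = v + 6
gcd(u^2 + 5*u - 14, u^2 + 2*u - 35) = u + 7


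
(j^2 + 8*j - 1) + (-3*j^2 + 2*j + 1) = -2*j^2 + 10*j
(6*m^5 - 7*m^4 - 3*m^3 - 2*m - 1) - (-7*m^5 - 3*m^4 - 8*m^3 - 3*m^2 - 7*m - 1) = 13*m^5 - 4*m^4 + 5*m^3 + 3*m^2 + 5*m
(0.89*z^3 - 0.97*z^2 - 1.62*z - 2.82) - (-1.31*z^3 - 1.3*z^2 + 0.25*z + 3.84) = 2.2*z^3 + 0.33*z^2 - 1.87*z - 6.66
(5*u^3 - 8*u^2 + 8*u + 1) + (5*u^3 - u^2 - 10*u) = 10*u^3 - 9*u^2 - 2*u + 1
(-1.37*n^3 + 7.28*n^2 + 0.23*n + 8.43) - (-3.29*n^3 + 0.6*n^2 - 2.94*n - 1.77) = 1.92*n^3 + 6.68*n^2 + 3.17*n + 10.2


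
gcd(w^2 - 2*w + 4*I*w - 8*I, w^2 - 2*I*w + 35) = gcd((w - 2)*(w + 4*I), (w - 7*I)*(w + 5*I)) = 1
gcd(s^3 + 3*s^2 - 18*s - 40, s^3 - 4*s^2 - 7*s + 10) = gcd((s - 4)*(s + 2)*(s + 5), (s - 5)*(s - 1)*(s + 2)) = s + 2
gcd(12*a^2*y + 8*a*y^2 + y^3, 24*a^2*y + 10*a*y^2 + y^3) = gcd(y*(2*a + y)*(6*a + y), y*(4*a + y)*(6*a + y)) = 6*a*y + y^2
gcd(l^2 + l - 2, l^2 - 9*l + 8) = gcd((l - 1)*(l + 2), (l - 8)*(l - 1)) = l - 1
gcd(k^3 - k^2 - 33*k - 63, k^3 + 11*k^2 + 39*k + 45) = k^2 + 6*k + 9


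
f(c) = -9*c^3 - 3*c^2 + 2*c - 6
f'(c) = -27*c^2 - 6*c + 2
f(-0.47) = -6.67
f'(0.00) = 2.00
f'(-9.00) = -2131.00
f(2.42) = -146.28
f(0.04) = -5.93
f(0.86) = -12.22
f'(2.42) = -170.64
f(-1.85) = 37.02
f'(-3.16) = -248.65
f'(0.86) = -23.13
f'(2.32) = -157.24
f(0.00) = -6.00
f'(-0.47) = -1.14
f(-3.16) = 241.71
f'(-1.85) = -79.31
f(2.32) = -129.89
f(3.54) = -435.77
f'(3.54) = -357.59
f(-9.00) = 6294.00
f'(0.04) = 1.72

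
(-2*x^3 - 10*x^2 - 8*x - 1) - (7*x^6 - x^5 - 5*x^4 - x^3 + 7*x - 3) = -7*x^6 + x^5 + 5*x^4 - x^3 - 10*x^2 - 15*x + 2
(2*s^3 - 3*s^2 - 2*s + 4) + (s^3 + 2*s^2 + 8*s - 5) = 3*s^3 - s^2 + 6*s - 1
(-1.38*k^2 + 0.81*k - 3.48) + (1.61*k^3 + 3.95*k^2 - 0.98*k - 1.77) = 1.61*k^3 + 2.57*k^2 - 0.17*k - 5.25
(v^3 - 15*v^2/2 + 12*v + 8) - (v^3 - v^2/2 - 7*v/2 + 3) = -7*v^2 + 31*v/2 + 5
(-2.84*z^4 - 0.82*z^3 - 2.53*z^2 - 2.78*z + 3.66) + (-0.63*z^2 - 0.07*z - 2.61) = -2.84*z^4 - 0.82*z^3 - 3.16*z^2 - 2.85*z + 1.05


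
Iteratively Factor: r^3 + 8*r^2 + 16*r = (r + 4)*(r^2 + 4*r) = (r + 4)^2*(r)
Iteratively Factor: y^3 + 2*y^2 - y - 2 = (y - 1)*(y^2 + 3*y + 2) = (y - 1)*(y + 1)*(y + 2)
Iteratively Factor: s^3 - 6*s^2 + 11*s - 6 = (s - 2)*(s^2 - 4*s + 3) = (s - 3)*(s - 2)*(s - 1)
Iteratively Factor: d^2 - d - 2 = (d + 1)*(d - 2)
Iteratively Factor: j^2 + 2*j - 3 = (j - 1)*(j + 3)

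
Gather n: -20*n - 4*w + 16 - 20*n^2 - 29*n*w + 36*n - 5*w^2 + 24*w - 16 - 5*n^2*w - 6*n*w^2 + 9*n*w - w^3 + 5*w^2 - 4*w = n^2*(-5*w - 20) + n*(-6*w^2 - 20*w + 16) - w^3 + 16*w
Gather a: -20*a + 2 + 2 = 4 - 20*a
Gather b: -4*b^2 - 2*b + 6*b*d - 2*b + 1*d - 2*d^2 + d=-4*b^2 + b*(6*d - 4) - 2*d^2 + 2*d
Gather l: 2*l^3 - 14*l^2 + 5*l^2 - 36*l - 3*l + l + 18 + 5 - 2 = 2*l^3 - 9*l^2 - 38*l + 21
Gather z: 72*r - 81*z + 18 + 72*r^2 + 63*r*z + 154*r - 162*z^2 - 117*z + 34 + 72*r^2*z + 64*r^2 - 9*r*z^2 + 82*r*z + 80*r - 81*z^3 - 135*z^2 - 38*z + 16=136*r^2 + 306*r - 81*z^3 + z^2*(-9*r - 297) + z*(72*r^2 + 145*r - 236) + 68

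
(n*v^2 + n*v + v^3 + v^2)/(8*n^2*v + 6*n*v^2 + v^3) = (n*v + n + v^2 + v)/(8*n^2 + 6*n*v + v^2)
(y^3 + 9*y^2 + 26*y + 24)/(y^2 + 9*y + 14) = (y^2 + 7*y + 12)/(y + 7)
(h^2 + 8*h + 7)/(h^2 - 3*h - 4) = (h + 7)/(h - 4)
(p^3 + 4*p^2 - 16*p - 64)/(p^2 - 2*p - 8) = (p^2 + 8*p + 16)/(p + 2)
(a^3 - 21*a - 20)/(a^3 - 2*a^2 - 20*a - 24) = (-a^3 + 21*a + 20)/(-a^3 + 2*a^2 + 20*a + 24)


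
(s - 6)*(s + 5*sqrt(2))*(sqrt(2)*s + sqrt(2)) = sqrt(2)*s^3 - 5*sqrt(2)*s^2 + 10*s^2 - 50*s - 6*sqrt(2)*s - 60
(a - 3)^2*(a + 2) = a^3 - 4*a^2 - 3*a + 18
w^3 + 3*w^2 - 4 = (w - 1)*(w + 2)^2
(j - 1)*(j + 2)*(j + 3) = j^3 + 4*j^2 + j - 6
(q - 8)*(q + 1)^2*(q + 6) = q^4 - 51*q^2 - 98*q - 48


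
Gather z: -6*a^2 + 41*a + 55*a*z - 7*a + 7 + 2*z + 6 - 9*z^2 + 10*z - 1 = -6*a^2 + 34*a - 9*z^2 + z*(55*a + 12) + 12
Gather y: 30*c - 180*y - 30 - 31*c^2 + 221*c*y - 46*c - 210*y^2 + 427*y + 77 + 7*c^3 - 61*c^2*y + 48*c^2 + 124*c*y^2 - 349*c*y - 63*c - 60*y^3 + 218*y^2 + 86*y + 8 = 7*c^3 + 17*c^2 - 79*c - 60*y^3 + y^2*(124*c + 8) + y*(-61*c^2 - 128*c + 333) + 55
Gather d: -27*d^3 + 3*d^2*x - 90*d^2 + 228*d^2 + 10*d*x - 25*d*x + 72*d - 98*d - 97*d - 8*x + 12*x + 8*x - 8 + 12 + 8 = -27*d^3 + d^2*(3*x + 138) + d*(-15*x - 123) + 12*x + 12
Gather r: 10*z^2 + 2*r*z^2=2*r*z^2 + 10*z^2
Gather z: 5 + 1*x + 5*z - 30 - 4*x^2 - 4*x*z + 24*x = -4*x^2 + 25*x + z*(5 - 4*x) - 25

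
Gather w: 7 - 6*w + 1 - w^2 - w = -w^2 - 7*w + 8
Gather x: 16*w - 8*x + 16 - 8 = 16*w - 8*x + 8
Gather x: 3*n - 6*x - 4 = 3*n - 6*x - 4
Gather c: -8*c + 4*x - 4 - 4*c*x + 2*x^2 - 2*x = c*(-4*x - 8) + 2*x^2 + 2*x - 4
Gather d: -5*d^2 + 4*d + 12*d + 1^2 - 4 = -5*d^2 + 16*d - 3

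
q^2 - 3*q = q*(q - 3)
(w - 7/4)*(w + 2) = w^2 + w/4 - 7/2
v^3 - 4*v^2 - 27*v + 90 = (v - 6)*(v - 3)*(v + 5)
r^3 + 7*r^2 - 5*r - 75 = (r - 3)*(r + 5)^2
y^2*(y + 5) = y^3 + 5*y^2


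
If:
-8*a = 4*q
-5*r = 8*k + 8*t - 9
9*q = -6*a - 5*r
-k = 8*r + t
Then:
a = -15/236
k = 72/59 - t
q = 15/118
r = -9/59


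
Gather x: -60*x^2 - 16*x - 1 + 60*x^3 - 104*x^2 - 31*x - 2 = 60*x^3 - 164*x^2 - 47*x - 3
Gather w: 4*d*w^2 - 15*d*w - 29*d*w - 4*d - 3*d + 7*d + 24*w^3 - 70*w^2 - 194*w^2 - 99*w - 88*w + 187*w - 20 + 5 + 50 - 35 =-44*d*w + 24*w^3 + w^2*(4*d - 264)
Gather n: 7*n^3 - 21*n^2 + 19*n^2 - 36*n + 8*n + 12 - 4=7*n^3 - 2*n^2 - 28*n + 8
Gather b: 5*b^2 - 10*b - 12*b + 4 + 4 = 5*b^2 - 22*b + 8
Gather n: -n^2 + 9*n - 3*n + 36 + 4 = -n^2 + 6*n + 40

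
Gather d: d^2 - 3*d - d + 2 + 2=d^2 - 4*d + 4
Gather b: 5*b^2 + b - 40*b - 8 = 5*b^2 - 39*b - 8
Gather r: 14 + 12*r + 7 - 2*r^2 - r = -2*r^2 + 11*r + 21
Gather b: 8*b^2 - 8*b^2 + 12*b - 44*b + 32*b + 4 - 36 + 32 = 0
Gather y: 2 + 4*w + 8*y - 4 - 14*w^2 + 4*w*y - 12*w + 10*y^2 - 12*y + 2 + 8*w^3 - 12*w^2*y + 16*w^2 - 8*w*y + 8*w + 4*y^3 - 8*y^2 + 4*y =8*w^3 + 2*w^2 + 4*y^3 + 2*y^2 + y*(-12*w^2 - 4*w)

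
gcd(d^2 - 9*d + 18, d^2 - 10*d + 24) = d - 6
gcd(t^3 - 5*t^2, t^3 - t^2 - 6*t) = t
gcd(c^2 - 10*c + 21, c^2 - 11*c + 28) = c - 7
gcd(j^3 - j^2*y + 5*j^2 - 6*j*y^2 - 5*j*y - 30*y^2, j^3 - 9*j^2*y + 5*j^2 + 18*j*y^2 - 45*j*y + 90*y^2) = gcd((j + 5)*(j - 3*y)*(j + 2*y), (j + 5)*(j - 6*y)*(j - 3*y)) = -j^2 + 3*j*y - 5*j + 15*y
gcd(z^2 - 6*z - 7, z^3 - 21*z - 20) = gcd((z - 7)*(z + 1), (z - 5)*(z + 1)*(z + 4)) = z + 1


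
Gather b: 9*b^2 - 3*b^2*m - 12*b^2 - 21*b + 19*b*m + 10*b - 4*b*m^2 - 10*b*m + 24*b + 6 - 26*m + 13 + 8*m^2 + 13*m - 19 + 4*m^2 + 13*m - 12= b^2*(-3*m - 3) + b*(-4*m^2 + 9*m + 13) + 12*m^2 - 12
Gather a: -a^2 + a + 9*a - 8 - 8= -a^2 + 10*a - 16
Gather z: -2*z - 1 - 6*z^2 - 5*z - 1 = -6*z^2 - 7*z - 2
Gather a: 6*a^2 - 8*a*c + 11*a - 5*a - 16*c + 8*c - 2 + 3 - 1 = 6*a^2 + a*(6 - 8*c) - 8*c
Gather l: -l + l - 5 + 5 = 0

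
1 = 1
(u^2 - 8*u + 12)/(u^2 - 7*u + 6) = (u - 2)/(u - 1)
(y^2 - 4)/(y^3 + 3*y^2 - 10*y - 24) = (y - 2)/(y^2 + y - 12)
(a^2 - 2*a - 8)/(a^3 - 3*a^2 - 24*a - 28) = (a - 4)/(a^2 - 5*a - 14)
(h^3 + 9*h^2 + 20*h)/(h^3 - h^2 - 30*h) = (h + 4)/(h - 6)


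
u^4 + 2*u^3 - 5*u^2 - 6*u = u*(u - 2)*(u + 1)*(u + 3)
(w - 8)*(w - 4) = w^2 - 12*w + 32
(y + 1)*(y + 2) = y^2 + 3*y + 2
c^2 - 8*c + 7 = (c - 7)*(c - 1)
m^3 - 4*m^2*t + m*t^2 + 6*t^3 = (m - 3*t)*(m - 2*t)*(m + t)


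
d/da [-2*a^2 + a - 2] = 1 - 4*a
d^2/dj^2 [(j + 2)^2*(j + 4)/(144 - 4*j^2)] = 4*(-7*j^3 - 114*j^2 - 756*j - 1368)/(j^6 - 108*j^4 + 3888*j^2 - 46656)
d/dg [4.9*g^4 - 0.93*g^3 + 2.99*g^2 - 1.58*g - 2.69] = 19.6*g^3 - 2.79*g^2 + 5.98*g - 1.58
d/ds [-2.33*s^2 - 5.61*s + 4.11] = -4.66*s - 5.61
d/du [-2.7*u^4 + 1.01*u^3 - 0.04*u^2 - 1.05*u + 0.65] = -10.8*u^3 + 3.03*u^2 - 0.08*u - 1.05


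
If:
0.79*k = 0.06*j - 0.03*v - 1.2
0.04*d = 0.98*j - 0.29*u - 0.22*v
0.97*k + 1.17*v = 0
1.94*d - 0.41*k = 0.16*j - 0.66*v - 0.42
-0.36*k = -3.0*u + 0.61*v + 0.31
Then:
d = -0.95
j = 0.30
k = -1.54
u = 0.18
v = 1.28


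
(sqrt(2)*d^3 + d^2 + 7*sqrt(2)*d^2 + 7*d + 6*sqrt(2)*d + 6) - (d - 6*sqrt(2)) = sqrt(2)*d^3 + d^2 + 7*sqrt(2)*d^2 + 6*d + 6*sqrt(2)*d + 6 + 6*sqrt(2)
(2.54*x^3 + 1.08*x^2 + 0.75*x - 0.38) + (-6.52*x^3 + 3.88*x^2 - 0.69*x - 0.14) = -3.98*x^3 + 4.96*x^2 + 0.0600000000000001*x - 0.52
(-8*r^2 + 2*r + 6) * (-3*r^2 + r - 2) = 24*r^4 - 14*r^3 + 2*r - 12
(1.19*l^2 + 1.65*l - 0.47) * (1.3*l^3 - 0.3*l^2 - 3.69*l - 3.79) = 1.547*l^5 + 1.788*l^4 - 5.4971*l^3 - 10.4576*l^2 - 4.5192*l + 1.7813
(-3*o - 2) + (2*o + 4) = 2 - o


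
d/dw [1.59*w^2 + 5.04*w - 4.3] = 3.18*w + 5.04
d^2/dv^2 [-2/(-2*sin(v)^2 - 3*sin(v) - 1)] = 2*(13*sin(v) + 4*sin(3*v) + cos(2*v) + 13)/((sin(v) + 1)^2*(2*sin(v) + 1)^3)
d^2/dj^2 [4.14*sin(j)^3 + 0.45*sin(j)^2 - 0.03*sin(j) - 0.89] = -3.075*sin(j) + 9.315*sin(3*j) + 0.9*cos(2*j)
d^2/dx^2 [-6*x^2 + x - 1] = -12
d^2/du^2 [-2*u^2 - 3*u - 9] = -4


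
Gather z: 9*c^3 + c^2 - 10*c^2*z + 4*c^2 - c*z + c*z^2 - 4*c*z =9*c^3 + 5*c^2 + c*z^2 + z*(-10*c^2 - 5*c)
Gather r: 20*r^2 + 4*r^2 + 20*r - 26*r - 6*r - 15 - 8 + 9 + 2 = 24*r^2 - 12*r - 12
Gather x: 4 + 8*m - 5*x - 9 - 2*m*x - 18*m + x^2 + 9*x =-10*m + x^2 + x*(4 - 2*m) - 5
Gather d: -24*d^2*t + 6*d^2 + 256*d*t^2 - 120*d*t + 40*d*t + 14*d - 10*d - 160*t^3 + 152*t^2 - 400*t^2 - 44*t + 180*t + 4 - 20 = d^2*(6 - 24*t) + d*(256*t^2 - 80*t + 4) - 160*t^3 - 248*t^2 + 136*t - 16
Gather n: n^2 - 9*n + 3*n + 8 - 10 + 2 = n^2 - 6*n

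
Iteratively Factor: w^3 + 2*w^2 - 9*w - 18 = (w - 3)*(w^2 + 5*w + 6) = (w - 3)*(w + 2)*(w + 3)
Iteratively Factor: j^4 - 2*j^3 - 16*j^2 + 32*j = (j)*(j^3 - 2*j^2 - 16*j + 32) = j*(j - 4)*(j^2 + 2*j - 8) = j*(j - 4)*(j - 2)*(j + 4)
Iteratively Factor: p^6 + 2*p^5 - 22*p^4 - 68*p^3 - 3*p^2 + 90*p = (p + 3)*(p^5 - p^4 - 19*p^3 - 11*p^2 + 30*p) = (p - 1)*(p + 3)*(p^4 - 19*p^2 - 30*p) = (p - 1)*(p + 3)^2*(p^3 - 3*p^2 - 10*p) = p*(p - 1)*(p + 3)^2*(p^2 - 3*p - 10) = p*(p - 5)*(p - 1)*(p + 3)^2*(p + 2)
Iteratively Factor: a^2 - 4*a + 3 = (a - 3)*(a - 1)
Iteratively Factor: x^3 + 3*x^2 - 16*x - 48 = (x - 4)*(x^2 + 7*x + 12) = (x - 4)*(x + 3)*(x + 4)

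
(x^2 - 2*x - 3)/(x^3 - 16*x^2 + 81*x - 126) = (x + 1)/(x^2 - 13*x + 42)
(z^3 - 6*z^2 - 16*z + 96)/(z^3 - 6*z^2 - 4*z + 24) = (z^2 - 16)/(z^2 - 4)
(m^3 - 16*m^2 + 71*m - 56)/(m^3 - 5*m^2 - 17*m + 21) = (m - 8)/(m + 3)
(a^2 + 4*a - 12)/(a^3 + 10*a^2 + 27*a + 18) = (a - 2)/(a^2 + 4*a + 3)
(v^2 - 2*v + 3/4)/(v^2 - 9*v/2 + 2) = (v - 3/2)/(v - 4)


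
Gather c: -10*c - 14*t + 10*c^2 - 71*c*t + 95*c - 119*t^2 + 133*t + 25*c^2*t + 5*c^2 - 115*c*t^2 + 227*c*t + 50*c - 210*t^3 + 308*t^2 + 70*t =c^2*(25*t + 15) + c*(-115*t^2 + 156*t + 135) - 210*t^3 + 189*t^2 + 189*t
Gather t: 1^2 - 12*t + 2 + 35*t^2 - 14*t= 35*t^2 - 26*t + 3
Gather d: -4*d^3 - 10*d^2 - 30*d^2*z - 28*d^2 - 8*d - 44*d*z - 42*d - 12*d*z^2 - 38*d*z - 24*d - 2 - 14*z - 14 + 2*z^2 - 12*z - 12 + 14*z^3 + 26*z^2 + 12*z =-4*d^3 + d^2*(-30*z - 38) + d*(-12*z^2 - 82*z - 74) + 14*z^3 + 28*z^2 - 14*z - 28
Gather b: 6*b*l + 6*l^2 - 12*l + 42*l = 6*b*l + 6*l^2 + 30*l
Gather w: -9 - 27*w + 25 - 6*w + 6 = 22 - 33*w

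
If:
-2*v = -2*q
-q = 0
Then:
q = 0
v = 0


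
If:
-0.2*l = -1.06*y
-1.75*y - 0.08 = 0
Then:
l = -0.24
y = -0.05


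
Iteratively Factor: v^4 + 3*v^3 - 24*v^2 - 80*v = (v + 4)*(v^3 - v^2 - 20*v) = v*(v + 4)*(v^2 - v - 20) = v*(v + 4)^2*(v - 5)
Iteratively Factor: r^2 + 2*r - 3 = (r + 3)*(r - 1)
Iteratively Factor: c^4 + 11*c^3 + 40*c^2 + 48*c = (c + 4)*(c^3 + 7*c^2 + 12*c) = (c + 3)*(c + 4)*(c^2 + 4*c) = c*(c + 3)*(c + 4)*(c + 4)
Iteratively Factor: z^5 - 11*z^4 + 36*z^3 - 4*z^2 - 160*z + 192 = (z - 3)*(z^4 - 8*z^3 + 12*z^2 + 32*z - 64) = (z - 3)*(z - 2)*(z^3 - 6*z^2 + 32) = (z - 4)*(z - 3)*(z - 2)*(z^2 - 2*z - 8) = (z - 4)^2*(z - 3)*(z - 2)*(z + 2)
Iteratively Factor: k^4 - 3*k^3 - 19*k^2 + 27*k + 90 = (k + 3)*(k^3 - 6*k^2 - k + 30) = (k - 5)*(k + 3)*(k^2 - k - 6) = (k - 5)*(k - 3)*(k + 3)*(k + 2)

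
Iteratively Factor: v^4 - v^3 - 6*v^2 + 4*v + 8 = (v - 2)*(v^3 + v^2 - 4*v - 4) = (v - 2)*(v + 2)*(v^2 - v - 2) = (v - 2)*(v + 1)*(v + 2)*(v - 2)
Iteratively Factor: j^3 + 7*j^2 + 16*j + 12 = (j + 3)*(j^2 + 4*j + 4) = (j + 2)*(j + 3)*(j + 2)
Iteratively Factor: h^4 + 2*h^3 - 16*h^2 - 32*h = (h + 2)*(h^3 - 16*h) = h*(h + 2)*(h^2 - 16) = h*(h + 2)*(h + 4)*(h - 4)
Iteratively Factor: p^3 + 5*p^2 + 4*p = (p)*(p^2 + 5*p + 4) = p*(p + 1)*(p + 4)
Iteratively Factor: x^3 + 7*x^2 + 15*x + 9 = (x + 1)*(x^2 + 6*x + 9) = (x + 1)*(x + 3)*(x + 3)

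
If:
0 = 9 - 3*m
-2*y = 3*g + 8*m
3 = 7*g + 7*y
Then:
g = -174/7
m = 3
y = 177/7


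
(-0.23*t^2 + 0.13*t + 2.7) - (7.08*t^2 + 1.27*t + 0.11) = -7.31*t^2 - 1.14*t + 2.59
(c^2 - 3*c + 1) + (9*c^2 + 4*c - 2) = 10*c^2 + c - 1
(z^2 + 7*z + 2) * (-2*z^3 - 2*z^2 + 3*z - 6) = -2*z^5 - 16*z^4 - 15*z^3 + 11*z^2 - 36*z - 12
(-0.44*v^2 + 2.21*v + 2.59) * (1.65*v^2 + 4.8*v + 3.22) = -0.726*v^4 + 1.5345*v^3 + 13.4647*v^2 + 19.5482*v + 8.3398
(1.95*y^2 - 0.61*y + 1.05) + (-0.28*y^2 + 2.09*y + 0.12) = 1.67*y^2 + 1.48*y + 1.17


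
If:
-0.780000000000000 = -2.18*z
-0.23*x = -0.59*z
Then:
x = 0.92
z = 0.36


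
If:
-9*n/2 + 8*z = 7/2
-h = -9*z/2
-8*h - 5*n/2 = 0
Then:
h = 45/208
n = -9/13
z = 5/104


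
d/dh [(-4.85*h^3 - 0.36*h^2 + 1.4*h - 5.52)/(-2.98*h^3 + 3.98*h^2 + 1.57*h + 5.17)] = (-20.3758*h^4 - 6.885*h^3 - 130.7095*h^2 + 40.2168*h + 15.9044)/(8.8804*h^6 - 23.7208*h^5 + 6.4832*h^4 - 18.316*h^3 + 43.6181*h^2 + 16.2338*h + 26.7289)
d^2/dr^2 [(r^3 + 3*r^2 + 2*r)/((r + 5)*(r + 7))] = 30*(5*r^3 + 63*r^2 + 231*r + 189)/(r^6 + 36*r^5 + 537*r^4 + 4248*r^3 + 18795*r^2 + 44100*r + 42875)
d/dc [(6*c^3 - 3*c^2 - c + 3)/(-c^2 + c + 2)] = (-6*c^4 + 12*c^3 + 32*c^2 - 6*c - 5)/(c^4 - 2*c^3 - 3*c^2 + 4*c + 4)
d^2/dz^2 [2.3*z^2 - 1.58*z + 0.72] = 4.60000000000000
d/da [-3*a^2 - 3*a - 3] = -6*a - 3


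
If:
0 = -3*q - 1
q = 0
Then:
No Solution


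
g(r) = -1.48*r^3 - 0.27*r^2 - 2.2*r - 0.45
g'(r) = -4.44*r^2 - 0.54*r - 2.2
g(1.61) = -10.87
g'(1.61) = -14.58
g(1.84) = -14.63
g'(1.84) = -18.23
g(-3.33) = 58.53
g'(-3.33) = -49.64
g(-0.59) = 1.06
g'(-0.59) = -3.43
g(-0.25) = 0.11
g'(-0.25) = -2.34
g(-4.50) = 138.85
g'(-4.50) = -89.68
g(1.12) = -5.33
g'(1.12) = -8.37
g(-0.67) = 1.35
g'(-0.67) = -3.83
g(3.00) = -49.44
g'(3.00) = -43.78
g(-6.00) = 322.71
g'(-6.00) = -158.80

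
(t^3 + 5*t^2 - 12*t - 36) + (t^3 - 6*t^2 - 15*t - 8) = 2*t^3 - t^2 - 27*t - 44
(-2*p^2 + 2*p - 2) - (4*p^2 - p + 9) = -6*p^2 + 3*p - 11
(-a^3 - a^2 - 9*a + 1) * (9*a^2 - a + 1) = -9*a^5 - 8*a^4 - 81*a^3 + 17*a^2 - 10*a + 1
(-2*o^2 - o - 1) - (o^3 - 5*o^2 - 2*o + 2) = -o^3 + 3*o^2 + o - 3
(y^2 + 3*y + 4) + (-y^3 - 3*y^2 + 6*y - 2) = -y^3 - 2*y^2 + 9*y + 2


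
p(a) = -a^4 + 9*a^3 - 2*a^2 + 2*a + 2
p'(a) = -4*a^3 + 27*a^2 - 4*a + 2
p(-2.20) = -131.34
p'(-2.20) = 184.07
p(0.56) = 3.97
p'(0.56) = 7.52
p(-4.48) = -1259.16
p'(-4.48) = 921.48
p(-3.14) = -399.84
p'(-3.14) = 404.61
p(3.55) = 227.72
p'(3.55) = 149.11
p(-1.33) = -28.50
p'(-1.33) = 64.49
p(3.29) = 190.27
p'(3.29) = 138.65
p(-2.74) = -260.00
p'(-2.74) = 297.95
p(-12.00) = -36598.00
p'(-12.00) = 10850.00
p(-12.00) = -36598.00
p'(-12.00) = 10850.00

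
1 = 1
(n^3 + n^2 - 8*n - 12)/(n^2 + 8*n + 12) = (n^2 - n - 6)/(n + 6)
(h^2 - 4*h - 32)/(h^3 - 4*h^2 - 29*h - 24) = (h + 4)/(h^2 + 4*h + 3)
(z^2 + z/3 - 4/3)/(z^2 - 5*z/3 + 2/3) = (3*z + 4)/(3*z - 2)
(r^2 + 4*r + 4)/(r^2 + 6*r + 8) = (r + 2)/(r + 4)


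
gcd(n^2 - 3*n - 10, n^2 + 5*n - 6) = 1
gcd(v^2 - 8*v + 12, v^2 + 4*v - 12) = v - 2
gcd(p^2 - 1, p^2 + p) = p + 1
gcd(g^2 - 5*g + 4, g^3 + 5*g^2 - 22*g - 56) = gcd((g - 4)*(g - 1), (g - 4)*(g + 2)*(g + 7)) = g - 4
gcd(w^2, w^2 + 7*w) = w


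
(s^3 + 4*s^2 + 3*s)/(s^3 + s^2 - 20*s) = (s^2 + 4*s + 3)/(s^2 + s - 20)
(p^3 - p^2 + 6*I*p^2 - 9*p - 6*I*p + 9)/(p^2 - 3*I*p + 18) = (p^2 + p*(-1 + 3*I) - 3*I)/(p - 6*I)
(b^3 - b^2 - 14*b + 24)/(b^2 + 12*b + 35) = (b^3 - b^2 - 14*b + 24)/(b^2 + 12*b + 35)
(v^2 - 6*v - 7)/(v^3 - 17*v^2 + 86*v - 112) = (v + 1)/(v^2 - 10*v + 16)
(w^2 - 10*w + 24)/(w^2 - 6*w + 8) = (w - 6)/(w - 2)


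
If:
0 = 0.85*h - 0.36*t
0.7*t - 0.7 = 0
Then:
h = 0.42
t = 1.00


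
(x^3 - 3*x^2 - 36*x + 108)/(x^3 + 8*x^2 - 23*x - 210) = (x^2 - 9*x + 18)/(x^2 + 2*x - 35)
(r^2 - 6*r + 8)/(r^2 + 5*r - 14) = (r - 4)/(r + 7)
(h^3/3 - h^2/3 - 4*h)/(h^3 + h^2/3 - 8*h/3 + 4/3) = h*(h^2 - h - 12)/(3*h^3 + h^2 - 8*h + 4)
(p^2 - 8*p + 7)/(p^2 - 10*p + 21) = (p - 1)/(p - 3)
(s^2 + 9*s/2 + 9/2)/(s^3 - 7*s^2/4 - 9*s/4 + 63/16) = 8*(s + 3)/(8*s^2 - 26*s + 21)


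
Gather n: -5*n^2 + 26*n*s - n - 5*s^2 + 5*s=-5*n^2 + n*(26*s - 1) - 5*s^2 + 5*s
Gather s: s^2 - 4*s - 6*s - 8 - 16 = s^2 - 10*s - 24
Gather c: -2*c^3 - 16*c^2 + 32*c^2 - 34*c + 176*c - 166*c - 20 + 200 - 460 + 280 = -2*c^3 + 16*c^2 - 24*c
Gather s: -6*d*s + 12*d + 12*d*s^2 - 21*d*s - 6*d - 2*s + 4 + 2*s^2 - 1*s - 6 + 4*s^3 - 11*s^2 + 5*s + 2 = 6*d + 4*s^3 + s^2*(12*d - 9) + s*(2 - 27*d)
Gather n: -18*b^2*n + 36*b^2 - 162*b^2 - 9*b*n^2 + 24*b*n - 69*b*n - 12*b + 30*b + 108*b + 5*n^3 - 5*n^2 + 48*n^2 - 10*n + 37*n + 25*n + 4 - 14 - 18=-126*b^2 + 126*b + 5*n^3 + n^2*(43 - 9*b) + n*(-18*b^2 - 45*b + 52) - 28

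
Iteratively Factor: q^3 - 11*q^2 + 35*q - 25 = (q - 5)*(q^2 - 6*q + 5) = (q - 5)^2*(q - 1)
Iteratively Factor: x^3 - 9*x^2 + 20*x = (x)*(x^2 - 9*x + 20) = x*(x - 5)*(x - 4)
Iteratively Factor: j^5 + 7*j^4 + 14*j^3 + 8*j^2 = (j + 2)*(j^4 + 5*j^3 + 4*j^2) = (j + 1)*(j + 2)*(j^3 + 4*j^2) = (j + 1)*(j + 2)*(j + 4)*(j^2) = j*(j + 1)*(j + 2)*(j + 4)*(j)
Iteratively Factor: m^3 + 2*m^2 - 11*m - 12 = (m + 1)*(m^2 + m - 12) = (m - 3)*(m + 1)*(m + 4)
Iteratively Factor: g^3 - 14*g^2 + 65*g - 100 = (g - 5)*(g^2 - 9*g + 20) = (g - 5)^2*(g - 4)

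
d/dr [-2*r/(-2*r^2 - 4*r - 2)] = (1 - r)/(r^3 + 3*r^2 + 3*r + 1)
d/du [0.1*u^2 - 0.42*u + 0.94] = 0.2*u - 0.42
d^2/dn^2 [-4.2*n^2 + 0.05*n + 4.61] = -8.40000000000000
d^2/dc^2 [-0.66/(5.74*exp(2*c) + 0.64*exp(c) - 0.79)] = (-0.66*(11.48*exp(c) + 0.64)*(22.96*exp(c) + 1.28)*exp(c) + (15.1536*exp(c) + 0.4224)*(5.74*exp(2*c) + 0.64*exp(c) - 0.79))*exp(c)/(5.74*exp(2*c) + 0.64*exp(c) - 0.79)^3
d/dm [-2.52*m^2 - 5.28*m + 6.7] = -5.04*m - 5.28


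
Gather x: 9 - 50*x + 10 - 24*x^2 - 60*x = -24*x^2 - 110*x + 19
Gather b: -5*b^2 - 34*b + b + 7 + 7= -5*b^2 - 33*b + 14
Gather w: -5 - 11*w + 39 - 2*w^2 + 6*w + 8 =-2*w^2 - 5*w + 42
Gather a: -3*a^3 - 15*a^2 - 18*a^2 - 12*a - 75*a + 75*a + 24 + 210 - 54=-3*a^3 - 33*a^2 - 12*a + 180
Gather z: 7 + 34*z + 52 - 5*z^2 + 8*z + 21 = -5*z^2 + 42*z + 80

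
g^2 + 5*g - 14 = (g - 2)*(g + 7)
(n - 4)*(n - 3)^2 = n^3 - 10*n^2 + 33*n - 36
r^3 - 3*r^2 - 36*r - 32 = (r - 8)*(r + 1)*(r + 4)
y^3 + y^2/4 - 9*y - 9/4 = (y - 3)*(y + 1/4)*(y + 3)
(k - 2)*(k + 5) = k^2 + 3*k - 10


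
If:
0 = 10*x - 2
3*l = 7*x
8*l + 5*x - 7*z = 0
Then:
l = 7/15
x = 1/5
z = 71/105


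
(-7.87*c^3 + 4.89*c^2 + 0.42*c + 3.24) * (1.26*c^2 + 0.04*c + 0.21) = -9.9162*c^5 + 5.8466*c^4 - 0.9279*c^3 + 5.1261*c^2 + 0.2178*c + 0.6804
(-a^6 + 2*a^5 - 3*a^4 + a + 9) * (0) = 0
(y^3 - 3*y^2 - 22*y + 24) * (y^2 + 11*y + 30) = y^5 + 8*y^4 - 25*y^3 - 308*y^2 - 396*y + 720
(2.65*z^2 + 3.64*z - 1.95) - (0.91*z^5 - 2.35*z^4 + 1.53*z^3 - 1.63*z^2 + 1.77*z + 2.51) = -0.91*z^5 + 2.35*z^4 - 1.53*z^3 + 4.28*z^2 + 1.87*z - 4.46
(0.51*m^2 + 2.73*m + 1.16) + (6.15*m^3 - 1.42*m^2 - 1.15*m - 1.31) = 6.15*m^3 - 0.91*m^2 + 1.58*m - 0.15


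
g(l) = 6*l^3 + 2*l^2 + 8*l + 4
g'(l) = 18*l^2 + 4*l + 8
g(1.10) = 23.21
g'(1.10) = 34.18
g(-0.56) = -0.91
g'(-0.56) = 11.40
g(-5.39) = -920.56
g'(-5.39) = 509.38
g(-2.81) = -135.82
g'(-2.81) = 138.89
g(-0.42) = 0.55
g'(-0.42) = 9.50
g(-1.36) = -18.27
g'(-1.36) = 35.85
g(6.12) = 1503.19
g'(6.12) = 706.66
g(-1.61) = -28.74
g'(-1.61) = 48.22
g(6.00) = 1420.00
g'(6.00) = 680.00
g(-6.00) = -1268.00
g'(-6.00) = 632.00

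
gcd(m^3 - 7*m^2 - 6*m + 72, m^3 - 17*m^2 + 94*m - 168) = m^2 - 10*m + 24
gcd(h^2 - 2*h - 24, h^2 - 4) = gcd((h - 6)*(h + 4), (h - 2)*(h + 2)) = 1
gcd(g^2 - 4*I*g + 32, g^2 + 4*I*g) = g + 4*I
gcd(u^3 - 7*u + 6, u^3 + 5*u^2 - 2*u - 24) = u^2 + u - 6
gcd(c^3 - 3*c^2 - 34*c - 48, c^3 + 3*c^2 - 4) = c + 2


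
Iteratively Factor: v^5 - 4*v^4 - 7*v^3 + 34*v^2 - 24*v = (v - 4)*(v^4 - 7*v^2 + 6*v) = v*(v - 4)*(v^3 - 7*v + 6) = v*(v - 4)*(v + 3)*(v^2 - 3*v + 2) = v*(v - 4)*(v - 1)*(v + 3)*(v - 2)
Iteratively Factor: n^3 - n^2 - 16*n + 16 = (n - 1)*(n^2 - 16) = (n - 1)*(n + 4)*(n - 4)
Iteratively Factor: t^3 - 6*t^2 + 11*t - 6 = (t - 1)*(t^2 - 5*t + 6) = (t - 3)*(t - 1)*(t - 2)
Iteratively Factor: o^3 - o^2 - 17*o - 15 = (o + 1)*(o^2 - 2*o - 15) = (o - 5)*(o + 1)*(o + 3)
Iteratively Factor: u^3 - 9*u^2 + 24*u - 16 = (u - 1)*(u^2 - 8*u + 16) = (u - 4)*(u - 1)*(u - 4)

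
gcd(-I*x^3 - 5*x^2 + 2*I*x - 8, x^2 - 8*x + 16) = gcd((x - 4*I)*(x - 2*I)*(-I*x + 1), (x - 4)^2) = 1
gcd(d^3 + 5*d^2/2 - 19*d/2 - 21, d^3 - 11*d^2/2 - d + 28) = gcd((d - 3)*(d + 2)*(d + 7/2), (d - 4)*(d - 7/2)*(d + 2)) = d + 2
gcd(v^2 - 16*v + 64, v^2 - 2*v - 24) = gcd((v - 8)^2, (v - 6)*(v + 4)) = 1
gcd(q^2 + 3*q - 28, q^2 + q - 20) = q - 4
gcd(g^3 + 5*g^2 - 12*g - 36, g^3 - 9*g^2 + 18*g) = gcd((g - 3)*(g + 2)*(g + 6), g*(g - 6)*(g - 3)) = g - 3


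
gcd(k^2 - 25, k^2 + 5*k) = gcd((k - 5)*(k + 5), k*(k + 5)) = k + 5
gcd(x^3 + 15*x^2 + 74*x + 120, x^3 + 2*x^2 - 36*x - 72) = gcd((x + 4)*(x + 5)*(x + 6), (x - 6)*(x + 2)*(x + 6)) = x + 6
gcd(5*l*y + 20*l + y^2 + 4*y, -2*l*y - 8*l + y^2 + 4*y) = y + 4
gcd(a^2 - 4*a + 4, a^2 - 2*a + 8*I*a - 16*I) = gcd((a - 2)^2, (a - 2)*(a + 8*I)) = a - 2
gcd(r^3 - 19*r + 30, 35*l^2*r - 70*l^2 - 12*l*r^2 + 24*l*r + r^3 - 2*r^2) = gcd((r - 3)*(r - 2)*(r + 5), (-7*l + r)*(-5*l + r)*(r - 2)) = r - 2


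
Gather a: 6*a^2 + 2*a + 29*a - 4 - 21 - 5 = 6*a^2 + 31*a - 30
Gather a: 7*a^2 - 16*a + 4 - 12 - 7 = 7*a^2 - 16*a - 15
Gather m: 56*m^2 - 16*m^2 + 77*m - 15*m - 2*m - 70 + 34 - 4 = 40*m^2 + 60*m - 40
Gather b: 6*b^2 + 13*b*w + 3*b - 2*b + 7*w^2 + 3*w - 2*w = 6*b^2 + b*(13*w + 1) + 7*w^2 + w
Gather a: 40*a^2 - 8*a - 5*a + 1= 40*a^2 - 13*a + 1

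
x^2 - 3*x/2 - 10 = (x - 4)*(x + 5/2)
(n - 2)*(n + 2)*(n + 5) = n^3 + 5*n^2 - 4*n - 20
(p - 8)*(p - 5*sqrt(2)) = p^2 - 8*p - 5*sqrt(2)*p + 40*sqrt(2)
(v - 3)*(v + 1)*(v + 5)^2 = v^4 + 8*v^3 + 2*v^2 - 80*v - 75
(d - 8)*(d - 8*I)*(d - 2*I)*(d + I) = d^4 - 8*d^3 - 9*I*d^3 - 6*d^2 + 72*I*d^2 + 48*d - 16*I*d + 128*I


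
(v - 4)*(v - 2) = v^2 - 6*v + 8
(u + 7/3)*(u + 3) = u^2 + 16*u/3 + 7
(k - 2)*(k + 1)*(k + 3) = k^3 + 2*k^2 - 5*k - 6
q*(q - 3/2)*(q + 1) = q^3 - q^2/2 - 3*q/2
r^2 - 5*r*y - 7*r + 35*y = (r - 7)*(r - 5*y)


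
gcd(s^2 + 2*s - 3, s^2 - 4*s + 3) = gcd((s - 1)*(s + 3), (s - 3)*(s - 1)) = s - 1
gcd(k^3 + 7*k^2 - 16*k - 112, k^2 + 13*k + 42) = k + 7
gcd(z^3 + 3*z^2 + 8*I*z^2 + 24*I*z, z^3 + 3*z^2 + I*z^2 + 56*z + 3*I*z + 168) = z^2 + z*(3 + 8*I) + 24*I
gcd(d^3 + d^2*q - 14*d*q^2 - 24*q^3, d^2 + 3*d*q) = d + 3*q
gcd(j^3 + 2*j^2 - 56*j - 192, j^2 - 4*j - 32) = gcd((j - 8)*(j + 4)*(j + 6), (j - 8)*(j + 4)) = j^2 - 4*j - 32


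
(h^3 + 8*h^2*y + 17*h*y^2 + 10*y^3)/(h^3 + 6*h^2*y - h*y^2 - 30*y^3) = (-h^2 - 3*h*y - 2*y^2)/(-h^2 - h*y + 6*y^2)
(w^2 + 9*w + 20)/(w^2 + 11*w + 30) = (w + 4)/(w + 6)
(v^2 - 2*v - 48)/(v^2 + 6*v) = (v - 8)/v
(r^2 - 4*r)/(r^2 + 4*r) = (r - 4)/(r + 4)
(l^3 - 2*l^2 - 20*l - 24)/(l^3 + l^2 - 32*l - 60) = (l + 2)/(l + 5)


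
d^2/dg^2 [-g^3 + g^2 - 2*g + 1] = 2 - 6*g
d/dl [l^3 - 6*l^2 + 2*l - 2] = 3*l^2 - 12*l + 2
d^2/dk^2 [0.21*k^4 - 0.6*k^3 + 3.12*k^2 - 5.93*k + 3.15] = 2.52*k^2 - 3.6*k + 6.24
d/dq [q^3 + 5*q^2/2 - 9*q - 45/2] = 3*q^2 + 5*q - 9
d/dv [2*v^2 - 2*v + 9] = 4*v - 2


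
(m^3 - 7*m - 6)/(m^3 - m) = (m^2 - m - 6)/(m*(m - 1))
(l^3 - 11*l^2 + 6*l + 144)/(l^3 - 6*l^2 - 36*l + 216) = (l^2 - 5*l - 24)/(l^2 - 36)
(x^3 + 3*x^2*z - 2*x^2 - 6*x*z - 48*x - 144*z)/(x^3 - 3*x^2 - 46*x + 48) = (x + 3*z)/(x - 1)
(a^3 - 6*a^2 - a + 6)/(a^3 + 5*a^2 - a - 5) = (a - 6)/(a + 5)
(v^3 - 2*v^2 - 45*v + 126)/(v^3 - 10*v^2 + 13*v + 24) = (v^2 + v - 42)/(v^2 - 7*v - 8)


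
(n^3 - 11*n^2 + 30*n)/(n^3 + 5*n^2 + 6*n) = (n^2 - 11*n + 30)/(n^2 + 5*n + 6)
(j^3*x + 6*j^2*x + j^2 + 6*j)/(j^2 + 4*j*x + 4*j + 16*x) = j*(j^2*x + 6*j*x + j + 6)/(j^2 + 4*j*x + 4*j + 16*x)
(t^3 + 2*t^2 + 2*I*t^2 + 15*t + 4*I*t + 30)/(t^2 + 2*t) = t + 2*I + 15/t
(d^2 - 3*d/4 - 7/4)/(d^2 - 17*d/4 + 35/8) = 2*(d + 1)/(2*d - 5)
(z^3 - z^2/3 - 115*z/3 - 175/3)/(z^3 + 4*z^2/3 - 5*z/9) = 3*(z^2 - 2*z - 35)/(z*(3*z - 1))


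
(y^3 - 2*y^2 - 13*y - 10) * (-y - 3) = -y^4 - y^3 + 19*y^2 + 49*y + 30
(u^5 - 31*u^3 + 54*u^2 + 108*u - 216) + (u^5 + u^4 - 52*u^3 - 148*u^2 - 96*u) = 2*u^5 + u^4 - 83*u^3 - 94*u^2 + 12*u - 216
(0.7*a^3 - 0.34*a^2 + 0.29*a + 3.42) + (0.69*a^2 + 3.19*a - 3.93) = 0.7*a^3 + 0.35*a^2 + 3.48*a - 0.51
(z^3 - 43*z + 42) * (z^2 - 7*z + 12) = z^5 - 7*z^4 - 31*z^3 + 343*z^2 - 810*z + 504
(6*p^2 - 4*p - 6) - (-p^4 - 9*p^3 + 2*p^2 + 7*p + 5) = p^4 + 9*p^3 + 4*p^2 - 11*p - 11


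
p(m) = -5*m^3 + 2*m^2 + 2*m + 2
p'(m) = -15*m^2 + 4*m + 2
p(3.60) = -198.16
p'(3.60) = -178.00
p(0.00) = 2.00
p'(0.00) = 2.00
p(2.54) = -61.95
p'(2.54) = -84.61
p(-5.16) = 731.87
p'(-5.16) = -418.02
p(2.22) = -38.41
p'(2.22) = -63.05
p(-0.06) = 1.89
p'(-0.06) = 1.71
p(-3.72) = 279.63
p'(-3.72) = -220.46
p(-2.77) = 118.08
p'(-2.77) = -124.17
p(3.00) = -109.00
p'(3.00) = -121.00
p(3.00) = -109.00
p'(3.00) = -121.00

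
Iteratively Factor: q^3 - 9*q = (q)*(q^2 - 9) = q*(q - 3)*(q + 3)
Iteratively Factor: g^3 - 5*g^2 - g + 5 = (g + 1)*(g^2 - 6*g + 5) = (g - 1)*(g + 1)*(g - 5)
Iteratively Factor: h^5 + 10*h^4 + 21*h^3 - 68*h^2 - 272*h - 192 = (h + 4)*(h^4 + 6*h^3 - 3*h^2 - 56*h - 48) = (h + 1)*(h + 4)*(h^3 + 5*h^2 - 8*h - 48) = (h + 1)*(h + 4)^2*(h^2 + h - 12) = (h - 3)*(h + 1)*(h + 4)^2*(h + 4)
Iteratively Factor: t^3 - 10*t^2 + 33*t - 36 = (t - 3)*(t^2 - 7*t + 12) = (t - 3)^2*(t - 4)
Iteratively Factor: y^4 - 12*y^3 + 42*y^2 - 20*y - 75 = (y - 3)*(y^3 - 9*y^2 + 15*y + 25) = (y - 3)*(y + 1)*(y^2 - 10*y + 25) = (y - 5)*(y - 3)*(y + 1)*(y - 5)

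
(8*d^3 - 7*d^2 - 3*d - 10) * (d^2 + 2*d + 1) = 8*d^5 + 9*d^4 - 9*d^3 - 23*d^2 - 23*d - 10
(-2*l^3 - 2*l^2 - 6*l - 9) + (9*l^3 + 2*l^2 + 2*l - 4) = 7*l^3 - 4*l - 13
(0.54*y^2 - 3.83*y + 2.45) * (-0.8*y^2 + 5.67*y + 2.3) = -0.432*y^4 + 6.1258*y^3 - 22.4341*y^2 + 5.0825*y + 5.635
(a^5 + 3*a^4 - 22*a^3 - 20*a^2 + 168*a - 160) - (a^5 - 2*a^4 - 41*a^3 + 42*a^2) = 5*a^4 + 19*a^3 - 62*a^2 + 168*a - 160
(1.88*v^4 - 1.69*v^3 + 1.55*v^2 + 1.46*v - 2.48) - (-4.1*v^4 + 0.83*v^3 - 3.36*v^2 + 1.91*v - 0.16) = 5.98*v^4 - 2.52*v^3 + 4.91*v^2 - 0.45*v - 2.32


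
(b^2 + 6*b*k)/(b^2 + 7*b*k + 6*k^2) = b/(b + k)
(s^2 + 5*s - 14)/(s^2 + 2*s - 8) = (s + 7)/(s + 4)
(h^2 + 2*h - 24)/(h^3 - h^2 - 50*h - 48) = (h - 4)/(h^2 - 7*h - 8)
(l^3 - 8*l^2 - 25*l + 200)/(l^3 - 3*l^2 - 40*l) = (l - 5)/l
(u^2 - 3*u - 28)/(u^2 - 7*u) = (u + 4)/u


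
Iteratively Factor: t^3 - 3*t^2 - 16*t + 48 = (t - 3)*(t^2 - 16) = (t - 4)*(t - 3)*(t + 4)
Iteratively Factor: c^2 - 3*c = (c - 3)*(c)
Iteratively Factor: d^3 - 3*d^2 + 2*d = (d - 1)*(d^2 - 2*d) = d*(d - 1)*(d - 2)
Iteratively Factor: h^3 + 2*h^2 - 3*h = (h + 3)*(h^2 - h) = (h - 1)*(h + 3)*(h)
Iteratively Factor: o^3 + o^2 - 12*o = (o)*(o^2 + o - 12) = o*(o - 3)*(o + 4)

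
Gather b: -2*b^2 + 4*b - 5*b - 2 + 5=-2*b^2 - b + 3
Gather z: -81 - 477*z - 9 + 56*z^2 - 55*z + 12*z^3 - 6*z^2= 12*z^3 + 50*z^2 - 532*z - 90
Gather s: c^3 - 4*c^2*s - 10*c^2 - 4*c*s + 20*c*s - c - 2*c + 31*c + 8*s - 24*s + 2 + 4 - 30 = c^3 - 10*c^2 + 28*c + s*(-4*c^2 + 16*c - 16) - 24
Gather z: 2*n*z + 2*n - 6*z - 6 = 2*n + z*(2*n - 6) - 6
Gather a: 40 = 40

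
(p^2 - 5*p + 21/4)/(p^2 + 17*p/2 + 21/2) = (4*p^2 - 20*p + 21)/(2*(2*p^2 + 17*p + 21))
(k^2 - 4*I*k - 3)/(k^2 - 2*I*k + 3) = (k - I)/(k + I)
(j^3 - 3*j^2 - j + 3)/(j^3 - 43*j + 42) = (j^2 - 2*j - 3)/(j^2 + j - 42)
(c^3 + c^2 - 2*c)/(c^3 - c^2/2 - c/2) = 2*(c + 2)/(2*c + 1)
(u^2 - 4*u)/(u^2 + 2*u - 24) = u/(u + 6)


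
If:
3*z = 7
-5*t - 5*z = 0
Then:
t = -7/3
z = 7/3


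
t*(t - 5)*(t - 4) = t^3 - 9*t^2 + 20*t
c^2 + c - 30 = (c - 5)*(c + 6)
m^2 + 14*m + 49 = (m + 7)^2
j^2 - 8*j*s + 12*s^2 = (j - 6*s)*(j - 2*s)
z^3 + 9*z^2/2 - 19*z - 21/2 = (z - 3)*(z + 1/2)*(z + 7)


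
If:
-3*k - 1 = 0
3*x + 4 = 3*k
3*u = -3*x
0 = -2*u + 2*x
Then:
No Solution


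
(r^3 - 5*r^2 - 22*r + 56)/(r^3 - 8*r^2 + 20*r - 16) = (r^2 - 3*r - 28)/(r^2 - 6*r + 8)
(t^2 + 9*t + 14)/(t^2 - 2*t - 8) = (t + 7)/(t - 4)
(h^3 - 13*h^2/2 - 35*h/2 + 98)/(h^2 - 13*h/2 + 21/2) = (h^2 - 3*h - 28)/(h - 3)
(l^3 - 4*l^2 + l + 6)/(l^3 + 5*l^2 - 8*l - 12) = (l - 3)/(l + 6)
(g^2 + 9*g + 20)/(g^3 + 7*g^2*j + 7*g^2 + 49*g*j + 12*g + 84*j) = (g + 5)/(g^2 + 7*g*j + 3*g + 21*j)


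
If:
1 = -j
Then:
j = -1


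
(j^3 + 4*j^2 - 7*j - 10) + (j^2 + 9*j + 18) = j^3 + 5*j^2 + 2*j + 8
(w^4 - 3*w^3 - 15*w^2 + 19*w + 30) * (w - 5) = w^5 - 8*w^4 + 94*w^2 - 65*w - 150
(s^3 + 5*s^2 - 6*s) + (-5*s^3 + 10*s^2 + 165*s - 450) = -4*s^3 + 15*s^2 + 159*s - 450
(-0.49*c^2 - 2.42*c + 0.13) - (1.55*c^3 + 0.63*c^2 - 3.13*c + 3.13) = -1.55*c^3 - 1.12*c^2 + 0.71*c - 3.0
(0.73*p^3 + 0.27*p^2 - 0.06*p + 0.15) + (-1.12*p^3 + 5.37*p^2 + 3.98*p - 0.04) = -0.39*p^3 + 5.64*p^2 + 3.92*p + 0.11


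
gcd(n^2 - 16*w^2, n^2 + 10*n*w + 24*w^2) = n + 4*w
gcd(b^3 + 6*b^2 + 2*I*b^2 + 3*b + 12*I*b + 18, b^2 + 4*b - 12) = b + 6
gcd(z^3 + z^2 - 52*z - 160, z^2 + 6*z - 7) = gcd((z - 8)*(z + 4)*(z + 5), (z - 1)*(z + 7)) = 1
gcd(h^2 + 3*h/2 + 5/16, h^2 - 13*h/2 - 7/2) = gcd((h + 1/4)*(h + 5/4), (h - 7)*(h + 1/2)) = 1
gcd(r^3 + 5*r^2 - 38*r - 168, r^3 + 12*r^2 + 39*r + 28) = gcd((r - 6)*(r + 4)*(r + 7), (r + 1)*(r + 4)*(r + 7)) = r^2 + 11*r + 28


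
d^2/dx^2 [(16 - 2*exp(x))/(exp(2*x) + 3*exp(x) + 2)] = 2*(-exp(4*x) + 35*exp(3*x) + 84*exp(2*x) + 14*exp(x) - 52)*exp(x)/(exp(6*x) + 9*exp(5*x) + 33*exp(4*x) + 63*exp(3*x) + 66*exp(2*x) + 36*exp(x) + 8)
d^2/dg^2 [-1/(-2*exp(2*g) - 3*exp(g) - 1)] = (2*(4*exp(g) + 3)^2*exp(g) - (8*exp(g) + 3)*(2*exp(2*g) + 3*exp(g) + 1))*exp(g)/(2*exp(2*g) + 3*exp(g) + 1)^3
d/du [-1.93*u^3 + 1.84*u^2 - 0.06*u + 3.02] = -5.79*u^2 + 3.68*u - 0.06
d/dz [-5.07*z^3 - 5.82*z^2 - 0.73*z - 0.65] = -15.21*z^2 - 11.64*z - 0.73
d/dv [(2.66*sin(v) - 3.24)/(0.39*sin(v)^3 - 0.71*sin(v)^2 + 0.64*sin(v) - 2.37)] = (-2.0748*sin(v)^3 + 5.6794*sin(v)^2 - 4.6008*sin(v) - 4.2306)*cos(v)/(0.1521*sin(v)^6 - 0.5538*sin(v)^5 + 1.0033*sin(v)^4 - 2.7574*sin(v)^3 + 3.775*sin(v)^2 - 3.0336*sin(v) + 5.6169)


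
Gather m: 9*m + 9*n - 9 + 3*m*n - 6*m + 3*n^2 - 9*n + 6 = m*(3*n + 3) + 3*n^2 - 3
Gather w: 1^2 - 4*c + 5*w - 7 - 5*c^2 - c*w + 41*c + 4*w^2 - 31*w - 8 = -5*c^2 + 37*c + 4*w^2 + w*(-c - 26) - 14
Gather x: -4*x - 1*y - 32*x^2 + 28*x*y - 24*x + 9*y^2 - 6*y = -32*x^2 + x*(28*y - 28) + 9*y^2 - 7*y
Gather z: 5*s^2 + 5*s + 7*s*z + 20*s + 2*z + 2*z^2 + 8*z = 5*s^2 + 25*s + 2*z^2 + z*(7*s + 10)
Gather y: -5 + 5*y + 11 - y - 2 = 4*y + 4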